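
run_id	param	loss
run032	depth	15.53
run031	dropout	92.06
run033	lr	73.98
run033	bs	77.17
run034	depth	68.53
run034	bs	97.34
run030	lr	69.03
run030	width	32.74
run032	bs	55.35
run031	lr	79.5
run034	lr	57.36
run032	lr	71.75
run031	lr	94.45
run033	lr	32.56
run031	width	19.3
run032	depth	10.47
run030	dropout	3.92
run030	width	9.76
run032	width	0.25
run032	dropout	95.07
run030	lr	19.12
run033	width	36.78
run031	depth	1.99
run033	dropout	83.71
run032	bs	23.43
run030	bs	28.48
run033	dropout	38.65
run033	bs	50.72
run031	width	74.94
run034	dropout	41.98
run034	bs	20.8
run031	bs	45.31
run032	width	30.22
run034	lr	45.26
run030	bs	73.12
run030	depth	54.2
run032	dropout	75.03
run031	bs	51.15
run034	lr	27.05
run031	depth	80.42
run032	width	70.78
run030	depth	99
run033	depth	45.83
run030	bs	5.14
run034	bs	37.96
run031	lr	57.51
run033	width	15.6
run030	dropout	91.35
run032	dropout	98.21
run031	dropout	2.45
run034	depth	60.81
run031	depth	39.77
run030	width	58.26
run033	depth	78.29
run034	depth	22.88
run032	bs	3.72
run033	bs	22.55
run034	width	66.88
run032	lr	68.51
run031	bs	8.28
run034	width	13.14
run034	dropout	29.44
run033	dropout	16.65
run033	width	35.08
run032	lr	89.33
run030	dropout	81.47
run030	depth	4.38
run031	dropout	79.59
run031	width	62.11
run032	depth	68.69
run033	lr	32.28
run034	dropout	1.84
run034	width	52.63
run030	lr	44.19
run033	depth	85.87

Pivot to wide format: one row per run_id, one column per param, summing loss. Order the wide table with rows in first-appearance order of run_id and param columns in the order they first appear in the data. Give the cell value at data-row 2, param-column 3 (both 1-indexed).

With rows in first-appearance order of run_id, row 2 is run_id=run031. param columns in first-appearance order: depth, dropout, lr, bs, width; column 3 is lr.
Long rows with run_id=run031, param=lr: 79.5 + 94.45 + 57.51 = 231.46.

231.46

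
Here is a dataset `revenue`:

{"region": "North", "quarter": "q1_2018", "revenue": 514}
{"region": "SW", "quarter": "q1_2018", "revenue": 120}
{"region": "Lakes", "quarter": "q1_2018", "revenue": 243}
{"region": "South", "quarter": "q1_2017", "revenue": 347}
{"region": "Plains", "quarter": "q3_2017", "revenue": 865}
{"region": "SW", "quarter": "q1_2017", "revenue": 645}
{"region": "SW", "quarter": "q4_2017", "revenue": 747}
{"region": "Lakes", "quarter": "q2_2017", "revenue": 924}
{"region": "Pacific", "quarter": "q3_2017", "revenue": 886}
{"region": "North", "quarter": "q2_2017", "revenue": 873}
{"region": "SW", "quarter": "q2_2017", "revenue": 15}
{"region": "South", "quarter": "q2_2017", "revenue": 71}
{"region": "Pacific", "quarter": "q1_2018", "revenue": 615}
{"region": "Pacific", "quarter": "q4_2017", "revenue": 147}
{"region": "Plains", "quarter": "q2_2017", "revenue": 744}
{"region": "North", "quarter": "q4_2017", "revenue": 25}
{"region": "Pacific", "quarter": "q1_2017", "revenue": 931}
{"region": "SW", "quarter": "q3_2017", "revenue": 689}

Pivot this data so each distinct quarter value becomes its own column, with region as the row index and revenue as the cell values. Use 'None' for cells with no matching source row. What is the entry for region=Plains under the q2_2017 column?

744

The long row with region=Plains, quarter=q2_2017 has revenue=744.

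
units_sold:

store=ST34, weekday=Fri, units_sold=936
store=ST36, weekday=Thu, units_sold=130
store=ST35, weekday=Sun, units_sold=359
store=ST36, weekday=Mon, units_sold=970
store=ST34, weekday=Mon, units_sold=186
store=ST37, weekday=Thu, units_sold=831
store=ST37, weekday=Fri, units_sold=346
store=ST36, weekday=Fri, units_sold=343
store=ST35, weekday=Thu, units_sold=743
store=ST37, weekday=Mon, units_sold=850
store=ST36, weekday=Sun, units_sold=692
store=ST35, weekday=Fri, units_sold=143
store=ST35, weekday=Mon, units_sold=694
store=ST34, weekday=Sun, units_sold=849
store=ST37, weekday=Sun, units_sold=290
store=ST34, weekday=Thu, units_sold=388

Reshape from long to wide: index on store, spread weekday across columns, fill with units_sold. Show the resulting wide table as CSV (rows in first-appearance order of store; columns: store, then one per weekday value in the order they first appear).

Columns: store plus the 4 distinct weekday values (Fri, Thu, Sun, Mon).
For example, row ST34 column Fri takes units_sold=936 from the long row (ST34, Fri).

store,Fri,Thu,Sun,Mon
ST34,936,388,849,186
ST36,343,130,692,970
ST35,143,743,359,694
ST37,346,831,290,850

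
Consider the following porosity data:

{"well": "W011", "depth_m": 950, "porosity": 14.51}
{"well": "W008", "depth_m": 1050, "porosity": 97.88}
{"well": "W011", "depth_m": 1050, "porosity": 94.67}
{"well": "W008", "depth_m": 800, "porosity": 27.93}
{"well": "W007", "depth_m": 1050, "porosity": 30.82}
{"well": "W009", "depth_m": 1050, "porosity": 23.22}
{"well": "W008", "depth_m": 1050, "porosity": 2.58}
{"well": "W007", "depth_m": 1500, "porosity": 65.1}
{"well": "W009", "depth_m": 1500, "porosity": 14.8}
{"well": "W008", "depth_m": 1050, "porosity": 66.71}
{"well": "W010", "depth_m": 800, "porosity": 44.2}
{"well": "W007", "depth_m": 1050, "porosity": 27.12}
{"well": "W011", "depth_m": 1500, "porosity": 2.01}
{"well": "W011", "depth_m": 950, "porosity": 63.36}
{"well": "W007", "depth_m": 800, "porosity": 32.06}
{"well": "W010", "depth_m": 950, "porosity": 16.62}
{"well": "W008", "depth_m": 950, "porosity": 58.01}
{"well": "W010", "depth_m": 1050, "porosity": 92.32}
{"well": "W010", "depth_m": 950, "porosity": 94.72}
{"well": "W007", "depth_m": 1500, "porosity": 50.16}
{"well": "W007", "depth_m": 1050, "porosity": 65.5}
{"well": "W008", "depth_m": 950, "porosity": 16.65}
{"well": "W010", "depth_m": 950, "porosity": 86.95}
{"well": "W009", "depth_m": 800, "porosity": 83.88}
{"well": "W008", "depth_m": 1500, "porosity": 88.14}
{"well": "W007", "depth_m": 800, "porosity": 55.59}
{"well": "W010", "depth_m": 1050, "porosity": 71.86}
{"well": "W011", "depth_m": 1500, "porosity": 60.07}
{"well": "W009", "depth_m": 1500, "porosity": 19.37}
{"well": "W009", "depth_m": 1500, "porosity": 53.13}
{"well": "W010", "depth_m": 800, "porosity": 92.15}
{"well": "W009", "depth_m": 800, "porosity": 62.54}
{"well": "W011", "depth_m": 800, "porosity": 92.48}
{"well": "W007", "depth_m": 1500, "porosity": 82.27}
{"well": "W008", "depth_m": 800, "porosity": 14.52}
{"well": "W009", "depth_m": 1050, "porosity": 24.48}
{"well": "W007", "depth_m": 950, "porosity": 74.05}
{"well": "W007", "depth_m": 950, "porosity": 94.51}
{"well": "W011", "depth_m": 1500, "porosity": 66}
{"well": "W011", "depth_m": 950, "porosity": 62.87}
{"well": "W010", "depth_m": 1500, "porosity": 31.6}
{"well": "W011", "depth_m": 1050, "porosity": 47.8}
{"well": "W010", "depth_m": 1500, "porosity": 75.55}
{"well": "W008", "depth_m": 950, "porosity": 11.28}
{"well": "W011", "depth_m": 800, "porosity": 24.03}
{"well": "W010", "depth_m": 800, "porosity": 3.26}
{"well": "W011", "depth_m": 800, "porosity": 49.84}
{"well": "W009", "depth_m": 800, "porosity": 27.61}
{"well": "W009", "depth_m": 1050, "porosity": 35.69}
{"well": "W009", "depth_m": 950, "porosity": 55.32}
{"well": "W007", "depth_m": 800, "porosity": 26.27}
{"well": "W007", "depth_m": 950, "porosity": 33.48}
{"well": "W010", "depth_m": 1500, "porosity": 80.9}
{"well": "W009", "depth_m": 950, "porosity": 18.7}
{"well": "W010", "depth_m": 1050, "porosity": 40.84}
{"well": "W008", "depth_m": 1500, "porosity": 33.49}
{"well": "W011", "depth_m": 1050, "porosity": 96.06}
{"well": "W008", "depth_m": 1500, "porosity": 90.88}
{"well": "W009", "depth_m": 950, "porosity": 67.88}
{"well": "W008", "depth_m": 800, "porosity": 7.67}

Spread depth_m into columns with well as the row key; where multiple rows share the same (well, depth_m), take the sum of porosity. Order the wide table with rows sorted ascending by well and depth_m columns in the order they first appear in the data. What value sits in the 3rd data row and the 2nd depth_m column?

83.39

With rows sorted ascending by well, row 3 is well=W009. depth_m columns in first-appearance order: 950, 1050, 800, 1500; column 2 is 1050.
Long rows with well=W009, depth_m=1050: 23.22 + 24.48 + 35.69 = 83.39.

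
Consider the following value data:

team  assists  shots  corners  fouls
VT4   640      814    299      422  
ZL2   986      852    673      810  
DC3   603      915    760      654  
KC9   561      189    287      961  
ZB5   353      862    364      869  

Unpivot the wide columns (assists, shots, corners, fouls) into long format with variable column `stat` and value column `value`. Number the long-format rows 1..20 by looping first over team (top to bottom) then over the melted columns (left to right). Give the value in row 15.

287

20 rows total (5 × 4). Row 15: index ⌊(15-1)/4⌋ = 3 into team → KC9; (15-1) mod 4 = 2 into the melted columns → corners.
So row 15 is (KC9, corners, 287); value = 287.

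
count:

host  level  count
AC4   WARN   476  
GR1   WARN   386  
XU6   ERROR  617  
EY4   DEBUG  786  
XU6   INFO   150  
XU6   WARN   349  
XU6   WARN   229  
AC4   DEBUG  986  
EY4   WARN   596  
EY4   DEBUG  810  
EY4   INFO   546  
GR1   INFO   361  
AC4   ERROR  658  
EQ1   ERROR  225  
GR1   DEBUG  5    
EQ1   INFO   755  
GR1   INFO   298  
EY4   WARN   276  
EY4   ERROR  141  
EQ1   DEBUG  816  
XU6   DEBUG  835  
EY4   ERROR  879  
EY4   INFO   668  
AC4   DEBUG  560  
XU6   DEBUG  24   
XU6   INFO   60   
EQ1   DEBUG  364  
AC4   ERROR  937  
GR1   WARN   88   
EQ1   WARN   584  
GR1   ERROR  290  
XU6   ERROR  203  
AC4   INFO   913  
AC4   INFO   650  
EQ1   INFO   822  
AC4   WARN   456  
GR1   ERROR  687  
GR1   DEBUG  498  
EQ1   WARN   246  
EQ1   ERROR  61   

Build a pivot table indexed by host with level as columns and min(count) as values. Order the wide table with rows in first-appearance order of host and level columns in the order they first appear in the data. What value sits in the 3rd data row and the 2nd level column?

With rows in first-appearance order of host, row 3 is host=XU6. level columns in first-appearance order: WARN, ERROR, DEBUG, INFO; column 2 is ERROR.
Long rows with host=XU6, level=ERROR: min(617, 203) = 203.

203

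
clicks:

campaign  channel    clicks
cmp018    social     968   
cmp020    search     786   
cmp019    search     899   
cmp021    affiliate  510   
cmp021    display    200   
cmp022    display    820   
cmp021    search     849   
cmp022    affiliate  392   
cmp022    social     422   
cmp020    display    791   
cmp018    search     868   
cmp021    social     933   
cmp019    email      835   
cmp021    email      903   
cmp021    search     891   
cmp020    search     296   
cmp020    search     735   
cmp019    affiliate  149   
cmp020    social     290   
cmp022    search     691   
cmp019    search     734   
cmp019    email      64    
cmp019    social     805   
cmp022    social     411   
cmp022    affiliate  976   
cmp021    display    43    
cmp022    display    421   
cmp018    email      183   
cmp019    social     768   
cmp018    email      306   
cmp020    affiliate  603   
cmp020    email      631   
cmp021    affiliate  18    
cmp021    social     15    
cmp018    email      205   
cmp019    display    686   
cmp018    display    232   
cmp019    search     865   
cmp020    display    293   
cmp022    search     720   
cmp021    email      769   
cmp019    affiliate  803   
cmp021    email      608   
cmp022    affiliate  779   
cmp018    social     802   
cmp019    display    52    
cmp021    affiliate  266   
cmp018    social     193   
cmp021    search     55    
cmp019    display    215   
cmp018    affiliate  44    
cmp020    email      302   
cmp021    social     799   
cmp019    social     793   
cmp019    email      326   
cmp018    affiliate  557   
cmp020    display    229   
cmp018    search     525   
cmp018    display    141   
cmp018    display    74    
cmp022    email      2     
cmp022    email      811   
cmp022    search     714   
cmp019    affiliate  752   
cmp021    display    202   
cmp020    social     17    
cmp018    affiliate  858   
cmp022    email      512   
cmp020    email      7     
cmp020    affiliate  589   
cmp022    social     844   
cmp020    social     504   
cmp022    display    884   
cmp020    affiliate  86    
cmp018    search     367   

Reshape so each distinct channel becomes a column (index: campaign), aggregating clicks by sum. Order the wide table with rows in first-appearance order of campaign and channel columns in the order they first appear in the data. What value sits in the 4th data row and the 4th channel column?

With rows in first-appearance order of campaign, row 4 is campaign=cmp021. channel columns in first-appearance order: social, search, affiliate, display, email; column 4 is display.
Long rows with campaign=cmp021, channel=display: 200 + 43 + 202 = 445.

445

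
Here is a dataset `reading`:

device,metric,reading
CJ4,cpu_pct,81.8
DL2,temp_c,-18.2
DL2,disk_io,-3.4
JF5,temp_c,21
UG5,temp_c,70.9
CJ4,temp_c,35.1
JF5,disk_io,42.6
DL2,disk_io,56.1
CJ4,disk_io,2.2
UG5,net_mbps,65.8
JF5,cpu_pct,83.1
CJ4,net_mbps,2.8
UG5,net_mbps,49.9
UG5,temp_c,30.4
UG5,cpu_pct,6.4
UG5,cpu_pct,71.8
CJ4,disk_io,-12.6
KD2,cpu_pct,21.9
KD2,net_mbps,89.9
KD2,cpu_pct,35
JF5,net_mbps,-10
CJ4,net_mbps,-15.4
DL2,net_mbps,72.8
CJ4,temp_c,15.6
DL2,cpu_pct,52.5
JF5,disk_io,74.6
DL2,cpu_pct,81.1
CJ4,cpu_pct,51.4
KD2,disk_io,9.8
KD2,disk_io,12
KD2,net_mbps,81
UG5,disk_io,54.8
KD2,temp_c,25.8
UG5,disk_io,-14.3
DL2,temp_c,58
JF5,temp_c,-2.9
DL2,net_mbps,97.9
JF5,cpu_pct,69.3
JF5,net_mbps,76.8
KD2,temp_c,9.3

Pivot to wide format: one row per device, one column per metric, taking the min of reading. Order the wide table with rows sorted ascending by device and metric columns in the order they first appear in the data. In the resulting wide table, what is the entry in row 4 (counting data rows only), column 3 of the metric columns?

9.8

With rows sorted ascending by device, row 4 is device=KD2. metric columns in first-appearance order: cpu_pct, temp_c, disk_io, net_mbps; column 3 is disk_io.
Long rows with device=KD2, metric=disk_io: min(9.8, 12) = 9.8.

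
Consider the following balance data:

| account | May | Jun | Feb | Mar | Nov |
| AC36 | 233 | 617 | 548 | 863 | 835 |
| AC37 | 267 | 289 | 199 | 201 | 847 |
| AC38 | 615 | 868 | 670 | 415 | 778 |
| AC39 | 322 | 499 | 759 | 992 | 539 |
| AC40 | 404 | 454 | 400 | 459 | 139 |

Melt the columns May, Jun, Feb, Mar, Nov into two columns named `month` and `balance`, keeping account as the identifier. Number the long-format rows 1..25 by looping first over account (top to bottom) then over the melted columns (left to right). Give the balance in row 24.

25 rows total (5 × 5). Row 24: index ⌊(24-1)/5⌋ = 4 into account → AC40; (24-1) mod 5 = 3 into the melted columns → Mar.
So row 24 is (AC40, Mar, 459); balance = 459.

459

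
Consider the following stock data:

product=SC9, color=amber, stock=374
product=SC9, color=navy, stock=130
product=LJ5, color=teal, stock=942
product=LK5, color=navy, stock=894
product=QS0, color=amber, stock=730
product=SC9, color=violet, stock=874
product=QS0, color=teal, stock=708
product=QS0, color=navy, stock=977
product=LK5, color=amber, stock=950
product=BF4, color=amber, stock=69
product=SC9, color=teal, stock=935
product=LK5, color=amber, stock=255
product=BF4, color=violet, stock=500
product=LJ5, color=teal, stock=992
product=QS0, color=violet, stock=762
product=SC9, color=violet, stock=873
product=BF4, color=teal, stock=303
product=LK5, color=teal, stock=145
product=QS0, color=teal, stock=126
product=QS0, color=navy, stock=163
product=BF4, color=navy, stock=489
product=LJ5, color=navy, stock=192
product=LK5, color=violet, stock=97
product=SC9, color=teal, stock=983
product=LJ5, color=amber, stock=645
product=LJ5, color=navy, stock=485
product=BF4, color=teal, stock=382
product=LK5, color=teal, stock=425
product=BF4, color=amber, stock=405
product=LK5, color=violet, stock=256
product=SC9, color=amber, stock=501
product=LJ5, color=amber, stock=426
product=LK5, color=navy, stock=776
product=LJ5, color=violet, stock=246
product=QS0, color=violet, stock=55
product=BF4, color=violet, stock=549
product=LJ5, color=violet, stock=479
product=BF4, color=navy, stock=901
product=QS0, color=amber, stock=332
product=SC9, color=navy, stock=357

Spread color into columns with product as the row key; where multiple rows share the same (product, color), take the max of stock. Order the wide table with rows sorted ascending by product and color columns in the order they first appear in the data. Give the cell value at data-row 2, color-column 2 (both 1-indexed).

485

With rows sorted ascending by product, row 2 is product=LJ5. color columns in first-appearance order: amber, navy, teal, violet; column 2 is navy.
Long rows with product=LJ5, color=navy: max(192, 485) = 485.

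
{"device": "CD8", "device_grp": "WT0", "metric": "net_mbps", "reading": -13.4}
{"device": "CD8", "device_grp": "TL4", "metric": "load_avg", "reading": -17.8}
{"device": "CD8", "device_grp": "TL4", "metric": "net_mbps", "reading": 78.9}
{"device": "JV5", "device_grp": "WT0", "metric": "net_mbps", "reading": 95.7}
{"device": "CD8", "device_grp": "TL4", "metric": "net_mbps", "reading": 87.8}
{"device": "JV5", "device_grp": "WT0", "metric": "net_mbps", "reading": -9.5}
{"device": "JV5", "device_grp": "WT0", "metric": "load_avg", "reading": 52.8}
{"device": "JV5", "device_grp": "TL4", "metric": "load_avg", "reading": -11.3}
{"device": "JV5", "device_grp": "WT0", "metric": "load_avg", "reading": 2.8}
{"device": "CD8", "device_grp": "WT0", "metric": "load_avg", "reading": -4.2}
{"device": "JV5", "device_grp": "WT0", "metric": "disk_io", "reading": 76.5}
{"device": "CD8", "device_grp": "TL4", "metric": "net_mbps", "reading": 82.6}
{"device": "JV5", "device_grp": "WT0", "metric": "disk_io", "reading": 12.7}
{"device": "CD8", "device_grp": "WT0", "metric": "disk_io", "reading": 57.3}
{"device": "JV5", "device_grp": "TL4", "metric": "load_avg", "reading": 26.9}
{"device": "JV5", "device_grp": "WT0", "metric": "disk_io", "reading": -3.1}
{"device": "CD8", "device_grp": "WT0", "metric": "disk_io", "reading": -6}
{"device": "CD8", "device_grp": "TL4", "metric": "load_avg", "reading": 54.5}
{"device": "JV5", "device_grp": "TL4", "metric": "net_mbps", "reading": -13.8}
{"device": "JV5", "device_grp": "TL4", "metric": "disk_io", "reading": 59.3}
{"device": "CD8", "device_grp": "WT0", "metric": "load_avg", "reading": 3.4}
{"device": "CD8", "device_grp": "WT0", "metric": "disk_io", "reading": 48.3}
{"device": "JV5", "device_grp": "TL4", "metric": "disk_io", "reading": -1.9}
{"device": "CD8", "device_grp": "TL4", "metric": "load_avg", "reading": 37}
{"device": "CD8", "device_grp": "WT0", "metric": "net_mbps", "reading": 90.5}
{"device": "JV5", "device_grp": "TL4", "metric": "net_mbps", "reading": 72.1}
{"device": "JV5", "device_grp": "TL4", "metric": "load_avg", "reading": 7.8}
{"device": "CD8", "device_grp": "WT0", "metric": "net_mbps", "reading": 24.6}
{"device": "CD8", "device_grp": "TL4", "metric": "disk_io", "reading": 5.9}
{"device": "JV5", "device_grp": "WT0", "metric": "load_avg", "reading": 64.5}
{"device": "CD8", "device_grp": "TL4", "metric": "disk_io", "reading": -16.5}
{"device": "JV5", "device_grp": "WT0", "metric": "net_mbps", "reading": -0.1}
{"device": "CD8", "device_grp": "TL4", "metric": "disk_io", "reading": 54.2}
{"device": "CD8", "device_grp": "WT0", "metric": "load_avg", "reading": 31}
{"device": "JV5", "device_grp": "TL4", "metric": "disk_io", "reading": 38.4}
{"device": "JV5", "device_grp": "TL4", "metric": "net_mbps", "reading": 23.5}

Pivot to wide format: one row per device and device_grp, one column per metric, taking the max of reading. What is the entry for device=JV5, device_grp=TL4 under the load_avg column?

26.9

Rows with device=JV5, device_grp=TL4 and metric=load_avg: reading values are -11.3, 26.9, 7.8.
max(-11.3, 26.9, 7.8) = 26.9.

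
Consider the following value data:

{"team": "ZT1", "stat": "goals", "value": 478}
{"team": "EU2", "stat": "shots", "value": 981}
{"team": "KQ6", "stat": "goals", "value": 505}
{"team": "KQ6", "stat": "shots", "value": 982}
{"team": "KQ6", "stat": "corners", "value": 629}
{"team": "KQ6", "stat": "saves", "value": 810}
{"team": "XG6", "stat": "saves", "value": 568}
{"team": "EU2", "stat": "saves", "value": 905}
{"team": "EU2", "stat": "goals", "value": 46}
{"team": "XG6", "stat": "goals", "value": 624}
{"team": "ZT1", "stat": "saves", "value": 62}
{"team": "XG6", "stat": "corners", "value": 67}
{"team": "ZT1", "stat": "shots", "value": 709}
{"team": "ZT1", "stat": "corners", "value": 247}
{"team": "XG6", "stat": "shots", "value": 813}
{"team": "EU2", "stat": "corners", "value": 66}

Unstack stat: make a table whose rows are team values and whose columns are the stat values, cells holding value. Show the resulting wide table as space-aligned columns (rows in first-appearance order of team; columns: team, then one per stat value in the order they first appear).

team  goals  shots  corners  saves
ZT1   478    709    247      62   
EU2   46     981    66       905  
KQ6   505    982    629      810  
XG6   624    813    67       568  

Columns: team plus the 4 distinct stat values (goals, shots, corners, saves).
For example, row ZT1 column goals takes value=478 from the long row (ZT1, goals).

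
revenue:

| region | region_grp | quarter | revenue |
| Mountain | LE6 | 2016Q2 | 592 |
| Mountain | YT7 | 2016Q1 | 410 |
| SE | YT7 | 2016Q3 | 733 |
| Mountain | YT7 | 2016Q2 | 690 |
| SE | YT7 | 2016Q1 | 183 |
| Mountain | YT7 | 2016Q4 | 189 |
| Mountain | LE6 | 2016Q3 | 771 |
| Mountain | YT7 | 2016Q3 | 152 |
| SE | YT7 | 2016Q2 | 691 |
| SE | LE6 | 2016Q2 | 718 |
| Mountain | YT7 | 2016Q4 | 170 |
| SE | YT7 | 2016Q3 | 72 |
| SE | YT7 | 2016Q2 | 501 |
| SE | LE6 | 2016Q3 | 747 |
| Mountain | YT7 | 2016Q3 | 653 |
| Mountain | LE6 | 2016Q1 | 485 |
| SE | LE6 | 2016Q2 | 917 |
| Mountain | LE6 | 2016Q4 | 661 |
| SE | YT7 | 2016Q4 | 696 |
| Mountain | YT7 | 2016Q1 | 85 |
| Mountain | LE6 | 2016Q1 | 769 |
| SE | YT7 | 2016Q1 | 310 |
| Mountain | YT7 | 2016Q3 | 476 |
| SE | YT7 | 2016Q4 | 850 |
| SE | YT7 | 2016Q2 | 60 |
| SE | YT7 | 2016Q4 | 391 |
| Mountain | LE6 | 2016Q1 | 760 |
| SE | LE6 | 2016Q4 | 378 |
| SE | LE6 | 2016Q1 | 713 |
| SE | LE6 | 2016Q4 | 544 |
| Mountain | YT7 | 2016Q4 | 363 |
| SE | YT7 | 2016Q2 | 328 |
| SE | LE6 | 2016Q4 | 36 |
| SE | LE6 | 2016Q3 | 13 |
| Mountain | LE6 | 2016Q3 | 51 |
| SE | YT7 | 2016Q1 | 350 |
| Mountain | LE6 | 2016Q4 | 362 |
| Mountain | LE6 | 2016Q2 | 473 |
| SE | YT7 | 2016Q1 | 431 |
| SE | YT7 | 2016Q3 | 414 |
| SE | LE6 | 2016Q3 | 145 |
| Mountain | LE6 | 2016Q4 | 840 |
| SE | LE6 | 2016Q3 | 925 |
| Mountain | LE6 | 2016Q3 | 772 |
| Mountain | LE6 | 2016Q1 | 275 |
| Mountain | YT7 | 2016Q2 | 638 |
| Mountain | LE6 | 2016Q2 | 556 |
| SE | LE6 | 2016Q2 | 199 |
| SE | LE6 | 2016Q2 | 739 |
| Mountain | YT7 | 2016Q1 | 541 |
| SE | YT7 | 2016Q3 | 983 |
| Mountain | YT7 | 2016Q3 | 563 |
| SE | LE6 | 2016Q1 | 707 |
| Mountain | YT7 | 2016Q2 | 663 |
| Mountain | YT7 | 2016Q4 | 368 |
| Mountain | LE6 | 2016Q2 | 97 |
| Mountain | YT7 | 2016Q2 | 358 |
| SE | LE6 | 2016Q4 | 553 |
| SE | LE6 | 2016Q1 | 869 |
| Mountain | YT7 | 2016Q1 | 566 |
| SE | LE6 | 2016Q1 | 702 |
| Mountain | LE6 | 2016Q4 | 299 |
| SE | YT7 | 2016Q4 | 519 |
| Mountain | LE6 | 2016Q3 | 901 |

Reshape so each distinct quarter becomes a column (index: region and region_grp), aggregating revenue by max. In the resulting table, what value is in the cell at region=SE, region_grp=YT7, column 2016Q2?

691

Rows with region=SE, region_grp=YT7 and quarter=2016Q2: revenue values are 691, 501, 60, 328.
max(691, 501, 60, 328) = 691.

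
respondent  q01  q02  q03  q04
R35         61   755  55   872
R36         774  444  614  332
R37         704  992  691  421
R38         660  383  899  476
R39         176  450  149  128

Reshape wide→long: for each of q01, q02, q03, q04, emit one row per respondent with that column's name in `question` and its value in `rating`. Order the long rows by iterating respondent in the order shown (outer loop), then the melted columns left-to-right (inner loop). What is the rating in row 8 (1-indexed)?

20 rows total (5 × 4). Row 8: index ⌊(8-1)/4⌋ = 1 into respondent → R36; (8-1) mod 4 = 3 into the melted columns → q04.
So row 8 is (R36, q04, 332); rating = 332.

332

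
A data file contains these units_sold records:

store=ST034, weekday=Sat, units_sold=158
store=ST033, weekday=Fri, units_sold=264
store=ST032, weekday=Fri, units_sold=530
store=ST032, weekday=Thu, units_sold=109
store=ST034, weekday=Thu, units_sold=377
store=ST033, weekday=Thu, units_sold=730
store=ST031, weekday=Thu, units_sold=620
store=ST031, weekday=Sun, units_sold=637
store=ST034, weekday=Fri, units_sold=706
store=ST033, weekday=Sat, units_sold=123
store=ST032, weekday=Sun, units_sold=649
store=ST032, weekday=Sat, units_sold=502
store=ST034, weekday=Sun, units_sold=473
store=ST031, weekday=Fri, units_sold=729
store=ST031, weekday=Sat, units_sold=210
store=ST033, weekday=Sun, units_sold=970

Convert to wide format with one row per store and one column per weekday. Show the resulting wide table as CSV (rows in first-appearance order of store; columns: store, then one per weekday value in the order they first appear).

store,Sat,Fri,Thu,Sun
ST034,158,706,377,473
ST033,123,264,730,970
ST032,502,530,109,649
ST031,210,729,620,637

Columns: store plus the 4 distinct weekday values (Sat, Fri, Thu, Sun).
For example, row ST034 column Sat takes units_sold=158 from the long row (ST034, Sat).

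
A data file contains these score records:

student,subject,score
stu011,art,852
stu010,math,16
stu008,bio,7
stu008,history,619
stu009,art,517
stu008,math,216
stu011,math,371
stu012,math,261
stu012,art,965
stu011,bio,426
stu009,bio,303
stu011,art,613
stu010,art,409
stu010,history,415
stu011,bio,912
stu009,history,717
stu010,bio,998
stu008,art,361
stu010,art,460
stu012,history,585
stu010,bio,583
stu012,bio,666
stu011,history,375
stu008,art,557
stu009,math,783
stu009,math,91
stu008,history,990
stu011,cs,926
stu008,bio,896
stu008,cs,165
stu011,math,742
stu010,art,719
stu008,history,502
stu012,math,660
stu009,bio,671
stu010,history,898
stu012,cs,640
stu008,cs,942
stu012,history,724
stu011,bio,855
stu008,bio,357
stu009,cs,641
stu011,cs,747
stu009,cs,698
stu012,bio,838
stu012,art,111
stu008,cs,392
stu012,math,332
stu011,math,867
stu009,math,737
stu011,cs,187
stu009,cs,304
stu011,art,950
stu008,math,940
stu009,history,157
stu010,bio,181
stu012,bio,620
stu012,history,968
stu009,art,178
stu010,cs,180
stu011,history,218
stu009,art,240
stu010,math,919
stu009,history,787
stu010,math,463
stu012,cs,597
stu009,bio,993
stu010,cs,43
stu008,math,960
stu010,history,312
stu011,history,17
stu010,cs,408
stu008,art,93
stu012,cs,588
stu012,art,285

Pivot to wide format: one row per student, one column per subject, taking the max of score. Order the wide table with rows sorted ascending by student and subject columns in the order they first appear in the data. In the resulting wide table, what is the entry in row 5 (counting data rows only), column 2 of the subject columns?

With rows sorted ascending by student, row 5 is student=stu012. subject columns in first-appearance order: art, math, bio, history, cs; column 2 is math.
Long rows with student=stu012, subject=math: max(261, 660, 332) = 660.

660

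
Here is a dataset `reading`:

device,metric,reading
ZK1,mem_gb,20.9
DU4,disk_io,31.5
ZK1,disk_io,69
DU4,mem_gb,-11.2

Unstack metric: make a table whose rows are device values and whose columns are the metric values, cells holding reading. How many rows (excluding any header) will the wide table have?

2

2 distinct device values → 2 rows.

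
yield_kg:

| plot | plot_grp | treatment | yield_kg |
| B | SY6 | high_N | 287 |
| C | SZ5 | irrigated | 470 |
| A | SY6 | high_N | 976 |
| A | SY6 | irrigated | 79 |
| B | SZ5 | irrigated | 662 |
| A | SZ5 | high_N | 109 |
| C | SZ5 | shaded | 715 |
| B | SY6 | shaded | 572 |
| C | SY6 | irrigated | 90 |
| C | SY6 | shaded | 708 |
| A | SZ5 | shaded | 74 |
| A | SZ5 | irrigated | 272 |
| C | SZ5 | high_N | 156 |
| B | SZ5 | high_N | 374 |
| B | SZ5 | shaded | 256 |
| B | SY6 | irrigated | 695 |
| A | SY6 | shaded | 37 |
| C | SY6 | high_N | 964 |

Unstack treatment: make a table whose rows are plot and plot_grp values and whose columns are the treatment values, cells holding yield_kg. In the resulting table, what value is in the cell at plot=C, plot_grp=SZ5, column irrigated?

Wide layout: rows indexed by plot and plot_grp, columns are the 3 distinct treatment values (high_N, irrigated, shaded).
Cell (plot=C, plot_grp=SZ5, treatment=irrigated) draws from the long row where plot=C, plot_grp=SZ5 and treatment=irrigated, which has yield_kg=470.

470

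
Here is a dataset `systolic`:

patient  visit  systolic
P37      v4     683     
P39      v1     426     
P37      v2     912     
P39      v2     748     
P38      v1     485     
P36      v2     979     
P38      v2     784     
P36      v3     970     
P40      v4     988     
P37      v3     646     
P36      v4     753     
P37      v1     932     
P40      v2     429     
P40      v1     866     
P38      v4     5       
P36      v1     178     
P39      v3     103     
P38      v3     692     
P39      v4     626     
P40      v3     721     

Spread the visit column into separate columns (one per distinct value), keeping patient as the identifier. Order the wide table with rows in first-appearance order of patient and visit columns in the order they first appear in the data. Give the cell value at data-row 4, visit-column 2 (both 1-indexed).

178

With rows in first-appearance order of patient, row 4 is patient=P36. visit columns in first-appearance order: v4, v1, v2, v3; column 2 is v1.
Long rows with patient=P36, visit=v1: systolic = 178.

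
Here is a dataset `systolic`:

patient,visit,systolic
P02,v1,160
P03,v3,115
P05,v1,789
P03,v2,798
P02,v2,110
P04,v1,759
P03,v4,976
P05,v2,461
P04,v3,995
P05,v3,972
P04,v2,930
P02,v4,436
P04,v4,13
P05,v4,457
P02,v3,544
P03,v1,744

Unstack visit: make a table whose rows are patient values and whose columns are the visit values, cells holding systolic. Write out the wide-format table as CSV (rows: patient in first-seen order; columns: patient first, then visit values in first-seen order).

Columns: patient plus the 4 distinct visit values (v1, v3, v2, v4).
For example, row P02 column v1 takes systolic=160 from the long row (P02, v1).

patient,v1,v3,v2,v4
P02,160,544,110,436
P03,744,115,798,976
P05,789,972,461,457
P04,759,995,930,13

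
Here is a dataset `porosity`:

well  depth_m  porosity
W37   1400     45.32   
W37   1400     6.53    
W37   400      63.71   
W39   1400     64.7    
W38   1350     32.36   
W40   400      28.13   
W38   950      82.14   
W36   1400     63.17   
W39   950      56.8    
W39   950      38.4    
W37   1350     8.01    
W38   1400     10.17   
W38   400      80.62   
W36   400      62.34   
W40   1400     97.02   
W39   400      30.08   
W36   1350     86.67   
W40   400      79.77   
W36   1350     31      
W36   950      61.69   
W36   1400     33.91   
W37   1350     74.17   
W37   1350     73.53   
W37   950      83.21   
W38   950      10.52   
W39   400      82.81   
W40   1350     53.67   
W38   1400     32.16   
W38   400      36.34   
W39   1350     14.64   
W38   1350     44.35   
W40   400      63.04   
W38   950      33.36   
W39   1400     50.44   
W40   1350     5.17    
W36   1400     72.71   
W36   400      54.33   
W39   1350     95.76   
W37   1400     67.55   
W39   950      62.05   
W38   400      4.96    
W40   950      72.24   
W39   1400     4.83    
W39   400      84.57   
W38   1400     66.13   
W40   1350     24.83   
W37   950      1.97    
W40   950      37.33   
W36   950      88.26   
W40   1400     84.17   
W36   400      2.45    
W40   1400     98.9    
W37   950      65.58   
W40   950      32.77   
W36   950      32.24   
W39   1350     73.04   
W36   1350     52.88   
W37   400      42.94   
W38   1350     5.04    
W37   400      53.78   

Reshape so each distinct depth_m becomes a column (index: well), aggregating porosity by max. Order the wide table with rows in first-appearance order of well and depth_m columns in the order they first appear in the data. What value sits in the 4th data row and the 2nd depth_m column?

With rows in first-appearance order of well, row 4 is well=W40. depth_m columns in first-appearance order: 1400, 400, 1350, 950; column 2 is 400.
Long rows with well=W40, depth_m=400: max(28.13, 79.77, 63.04) = 79.77.

79.77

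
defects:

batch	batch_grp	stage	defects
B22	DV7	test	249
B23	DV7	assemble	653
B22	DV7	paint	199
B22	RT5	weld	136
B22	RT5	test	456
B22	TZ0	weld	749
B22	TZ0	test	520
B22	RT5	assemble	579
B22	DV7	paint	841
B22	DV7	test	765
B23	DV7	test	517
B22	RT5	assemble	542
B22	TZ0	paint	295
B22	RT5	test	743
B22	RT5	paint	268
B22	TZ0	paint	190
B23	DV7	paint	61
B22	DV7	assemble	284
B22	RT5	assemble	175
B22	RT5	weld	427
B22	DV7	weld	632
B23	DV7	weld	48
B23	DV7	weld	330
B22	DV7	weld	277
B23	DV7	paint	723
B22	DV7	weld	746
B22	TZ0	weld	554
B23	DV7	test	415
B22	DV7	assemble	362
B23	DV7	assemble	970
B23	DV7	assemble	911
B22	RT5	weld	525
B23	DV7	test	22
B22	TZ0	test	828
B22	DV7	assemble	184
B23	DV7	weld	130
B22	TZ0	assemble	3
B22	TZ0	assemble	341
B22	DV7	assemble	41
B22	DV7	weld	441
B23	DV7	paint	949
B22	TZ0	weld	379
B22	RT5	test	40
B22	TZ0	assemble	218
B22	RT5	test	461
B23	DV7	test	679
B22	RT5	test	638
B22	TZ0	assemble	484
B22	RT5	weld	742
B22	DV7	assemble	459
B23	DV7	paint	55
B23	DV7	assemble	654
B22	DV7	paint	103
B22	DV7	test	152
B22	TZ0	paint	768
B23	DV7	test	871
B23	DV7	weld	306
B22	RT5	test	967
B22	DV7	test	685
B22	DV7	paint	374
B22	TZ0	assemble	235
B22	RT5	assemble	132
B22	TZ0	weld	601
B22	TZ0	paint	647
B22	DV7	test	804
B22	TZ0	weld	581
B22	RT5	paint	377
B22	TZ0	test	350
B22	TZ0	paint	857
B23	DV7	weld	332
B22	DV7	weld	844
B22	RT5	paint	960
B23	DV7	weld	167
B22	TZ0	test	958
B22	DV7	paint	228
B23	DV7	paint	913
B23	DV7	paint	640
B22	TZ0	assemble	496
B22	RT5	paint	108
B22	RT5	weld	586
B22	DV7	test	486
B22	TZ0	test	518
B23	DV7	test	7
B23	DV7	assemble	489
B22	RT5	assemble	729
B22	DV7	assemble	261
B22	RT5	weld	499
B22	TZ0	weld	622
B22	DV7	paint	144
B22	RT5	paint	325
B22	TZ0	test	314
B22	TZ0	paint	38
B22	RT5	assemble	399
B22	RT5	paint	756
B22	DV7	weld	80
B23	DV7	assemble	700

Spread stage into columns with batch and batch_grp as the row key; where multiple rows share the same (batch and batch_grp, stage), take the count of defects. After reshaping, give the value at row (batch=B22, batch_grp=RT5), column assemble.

Rows with batch=B22, batch_grp=RT5 and stage=assemble: defects values are 579, 542, 175, 132, 729, 399.
6 rows match — count = 6.

6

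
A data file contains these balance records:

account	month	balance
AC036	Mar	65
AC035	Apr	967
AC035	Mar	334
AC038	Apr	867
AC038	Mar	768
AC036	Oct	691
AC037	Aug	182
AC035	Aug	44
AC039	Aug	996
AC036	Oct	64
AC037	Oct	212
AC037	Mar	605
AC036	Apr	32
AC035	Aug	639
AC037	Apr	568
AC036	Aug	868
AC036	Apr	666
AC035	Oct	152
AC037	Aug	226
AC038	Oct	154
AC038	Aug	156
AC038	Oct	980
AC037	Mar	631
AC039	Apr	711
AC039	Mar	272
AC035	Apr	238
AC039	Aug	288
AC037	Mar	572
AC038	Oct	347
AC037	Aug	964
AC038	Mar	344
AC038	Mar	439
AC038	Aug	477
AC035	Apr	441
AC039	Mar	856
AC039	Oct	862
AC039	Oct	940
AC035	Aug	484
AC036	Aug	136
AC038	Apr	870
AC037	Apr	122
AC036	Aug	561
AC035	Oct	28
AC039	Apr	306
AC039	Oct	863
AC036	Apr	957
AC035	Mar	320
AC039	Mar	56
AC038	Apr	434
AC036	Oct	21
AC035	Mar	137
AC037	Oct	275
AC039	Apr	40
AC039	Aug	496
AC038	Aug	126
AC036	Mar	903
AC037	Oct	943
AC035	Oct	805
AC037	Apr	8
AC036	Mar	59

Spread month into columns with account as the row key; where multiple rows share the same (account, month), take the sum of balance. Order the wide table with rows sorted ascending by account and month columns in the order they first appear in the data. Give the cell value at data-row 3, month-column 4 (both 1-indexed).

1372

With rows sorted ascending by account, row 3 is account=AC037. month columns in first-appearance order: Mar, Apr, Oct, Aug; column 4 is Aug.
Long rows with account=AC037, month=Aug: 182 + 226 + 964 = 1372.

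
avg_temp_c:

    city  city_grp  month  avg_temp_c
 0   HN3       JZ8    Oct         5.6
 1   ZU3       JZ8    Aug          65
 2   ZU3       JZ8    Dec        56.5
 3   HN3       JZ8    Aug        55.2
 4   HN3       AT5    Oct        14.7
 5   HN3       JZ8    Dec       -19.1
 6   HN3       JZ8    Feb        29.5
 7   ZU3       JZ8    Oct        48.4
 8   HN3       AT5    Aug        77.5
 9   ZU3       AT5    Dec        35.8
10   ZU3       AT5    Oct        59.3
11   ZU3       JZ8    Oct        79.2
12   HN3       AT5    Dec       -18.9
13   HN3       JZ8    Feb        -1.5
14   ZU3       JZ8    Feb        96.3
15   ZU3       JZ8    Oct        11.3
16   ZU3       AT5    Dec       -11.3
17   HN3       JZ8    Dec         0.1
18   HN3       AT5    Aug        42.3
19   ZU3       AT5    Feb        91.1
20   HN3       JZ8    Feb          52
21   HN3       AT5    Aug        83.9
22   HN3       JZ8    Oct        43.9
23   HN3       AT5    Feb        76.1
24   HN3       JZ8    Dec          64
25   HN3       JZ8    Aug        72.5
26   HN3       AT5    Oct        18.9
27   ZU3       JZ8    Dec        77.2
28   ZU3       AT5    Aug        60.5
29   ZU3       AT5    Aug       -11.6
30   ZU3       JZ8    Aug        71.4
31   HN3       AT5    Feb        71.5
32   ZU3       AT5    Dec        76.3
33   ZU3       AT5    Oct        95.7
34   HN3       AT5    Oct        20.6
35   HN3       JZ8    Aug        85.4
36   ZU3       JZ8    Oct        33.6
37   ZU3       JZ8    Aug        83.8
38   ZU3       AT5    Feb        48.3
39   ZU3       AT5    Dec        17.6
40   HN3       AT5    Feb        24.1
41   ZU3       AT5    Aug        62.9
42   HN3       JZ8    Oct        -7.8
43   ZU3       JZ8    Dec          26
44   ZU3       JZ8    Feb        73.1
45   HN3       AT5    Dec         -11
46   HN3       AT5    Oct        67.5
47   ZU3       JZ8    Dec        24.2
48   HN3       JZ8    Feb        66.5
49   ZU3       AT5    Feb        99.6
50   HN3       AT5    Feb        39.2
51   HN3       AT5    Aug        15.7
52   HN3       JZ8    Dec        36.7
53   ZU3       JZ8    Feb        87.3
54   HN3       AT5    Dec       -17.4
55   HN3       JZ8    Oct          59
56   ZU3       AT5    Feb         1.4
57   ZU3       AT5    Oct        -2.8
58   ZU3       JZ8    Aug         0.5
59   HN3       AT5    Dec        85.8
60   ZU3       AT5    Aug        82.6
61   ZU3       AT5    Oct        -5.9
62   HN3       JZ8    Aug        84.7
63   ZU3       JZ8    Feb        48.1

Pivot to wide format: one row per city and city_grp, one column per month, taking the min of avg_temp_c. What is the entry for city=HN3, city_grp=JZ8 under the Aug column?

55.2

Rows with city=HN3, city_grp=JZ8 and month=Aug: avg_temp_c values are 55.2, 72.5, 85.4, 84.7.
min(55.2, 72.5, 85.4, 84.7) = 55.2.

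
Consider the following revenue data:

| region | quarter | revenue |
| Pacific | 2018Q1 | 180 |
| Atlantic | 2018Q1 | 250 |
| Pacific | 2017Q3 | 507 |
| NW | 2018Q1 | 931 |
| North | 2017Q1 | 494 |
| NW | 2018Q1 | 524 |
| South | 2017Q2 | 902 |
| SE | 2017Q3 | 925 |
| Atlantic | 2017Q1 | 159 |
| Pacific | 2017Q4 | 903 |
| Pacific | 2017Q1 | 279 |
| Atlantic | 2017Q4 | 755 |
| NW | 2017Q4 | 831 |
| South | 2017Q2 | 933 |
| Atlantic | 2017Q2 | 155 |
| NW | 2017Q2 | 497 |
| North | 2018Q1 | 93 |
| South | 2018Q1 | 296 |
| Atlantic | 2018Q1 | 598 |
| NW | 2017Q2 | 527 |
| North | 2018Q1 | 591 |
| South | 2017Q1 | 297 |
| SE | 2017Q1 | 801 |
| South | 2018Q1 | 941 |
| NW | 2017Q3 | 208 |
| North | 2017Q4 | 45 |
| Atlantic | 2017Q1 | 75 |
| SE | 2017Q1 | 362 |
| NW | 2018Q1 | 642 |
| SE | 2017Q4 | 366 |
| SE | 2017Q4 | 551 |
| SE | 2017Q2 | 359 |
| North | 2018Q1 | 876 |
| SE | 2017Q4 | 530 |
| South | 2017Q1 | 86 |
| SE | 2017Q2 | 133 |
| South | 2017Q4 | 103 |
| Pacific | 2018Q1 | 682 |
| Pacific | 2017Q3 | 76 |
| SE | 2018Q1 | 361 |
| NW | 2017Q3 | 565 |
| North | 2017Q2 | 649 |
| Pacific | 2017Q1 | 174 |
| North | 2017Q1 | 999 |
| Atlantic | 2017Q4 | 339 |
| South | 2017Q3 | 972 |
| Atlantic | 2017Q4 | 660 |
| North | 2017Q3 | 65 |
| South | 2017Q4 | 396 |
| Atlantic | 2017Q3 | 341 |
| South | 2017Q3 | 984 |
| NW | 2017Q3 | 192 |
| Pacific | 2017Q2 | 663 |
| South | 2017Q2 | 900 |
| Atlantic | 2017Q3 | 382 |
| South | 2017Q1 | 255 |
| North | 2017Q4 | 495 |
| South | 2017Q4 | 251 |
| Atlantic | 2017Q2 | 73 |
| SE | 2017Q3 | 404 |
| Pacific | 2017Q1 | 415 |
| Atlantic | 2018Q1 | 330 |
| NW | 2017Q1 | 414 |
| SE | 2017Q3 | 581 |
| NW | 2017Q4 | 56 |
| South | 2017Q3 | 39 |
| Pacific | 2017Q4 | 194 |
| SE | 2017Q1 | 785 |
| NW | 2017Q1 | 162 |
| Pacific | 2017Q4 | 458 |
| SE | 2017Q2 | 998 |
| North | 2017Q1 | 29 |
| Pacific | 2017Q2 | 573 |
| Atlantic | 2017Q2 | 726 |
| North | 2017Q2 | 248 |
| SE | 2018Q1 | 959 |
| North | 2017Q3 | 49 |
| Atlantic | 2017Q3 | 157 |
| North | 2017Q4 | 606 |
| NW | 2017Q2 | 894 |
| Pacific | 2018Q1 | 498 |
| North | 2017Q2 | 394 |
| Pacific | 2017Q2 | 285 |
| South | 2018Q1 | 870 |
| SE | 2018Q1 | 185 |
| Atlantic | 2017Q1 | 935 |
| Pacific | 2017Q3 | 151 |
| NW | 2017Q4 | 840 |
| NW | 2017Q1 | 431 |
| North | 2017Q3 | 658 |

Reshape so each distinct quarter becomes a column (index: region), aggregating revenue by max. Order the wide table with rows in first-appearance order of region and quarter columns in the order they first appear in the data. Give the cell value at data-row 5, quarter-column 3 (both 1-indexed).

297

With rows in first-appearance order of region, row 5 is region=South. quarter columns in first-appearance order: 2018Q1, 2017Q3, 2017Q1, 2017Q2, 2017Q4; column 3 is 2017Q1.
Long rows with region=South, quarter=2017Q1: max(297, 86, 255) = 297.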